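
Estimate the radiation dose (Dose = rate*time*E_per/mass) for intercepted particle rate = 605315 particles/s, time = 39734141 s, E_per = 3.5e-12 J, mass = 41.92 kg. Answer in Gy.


Total energy deposited = rate * time * E_per
  = 605315 * 39734141 * 3.5e-12 = 84.1809 J
Dose = E_total / mass = 84.1809 / 41.92
Dose = 2.0081 Gy

2.0081 Gy


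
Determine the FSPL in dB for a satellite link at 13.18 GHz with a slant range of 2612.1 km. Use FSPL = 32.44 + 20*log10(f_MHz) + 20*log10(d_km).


f = 13.18 GHz = 13180.0000 MHz
d = 2612.1 km
FSPL = 32.44 + 20*log10(13180.0000) + 20*log10(2612.1)
FSPL = 32.44 + 82.3983 + 68.3398
FSPL = 183.1781 dB

183.1781 dB


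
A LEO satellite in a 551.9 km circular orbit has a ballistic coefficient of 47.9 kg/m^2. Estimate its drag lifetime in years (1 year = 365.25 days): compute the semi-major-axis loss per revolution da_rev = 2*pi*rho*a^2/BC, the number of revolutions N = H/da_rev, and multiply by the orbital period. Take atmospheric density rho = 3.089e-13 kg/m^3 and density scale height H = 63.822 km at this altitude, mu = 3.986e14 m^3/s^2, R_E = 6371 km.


a = R_E + alt = 6922.9000 km = 6.9229e+06 m
da_rev = 2*pi*rho*a^2/BC = 2*pi*3.089e-13*(6.9229e+06)^2/47.9 = 1.941952 m per revolution
N = H/da_rev = 63822.0000 m / 1.941952 m = 32864.8784 revolutions
P = 2*pi*sqrt(a^3/mu) = 5732.4900 s
lifetime = N*P = 32864.8784 * 5732.4900 = 1.8839759e+08 s = 2180.5276 days
years = 2180.5276 / 365.25 = 5.9700 years

5.9700 years


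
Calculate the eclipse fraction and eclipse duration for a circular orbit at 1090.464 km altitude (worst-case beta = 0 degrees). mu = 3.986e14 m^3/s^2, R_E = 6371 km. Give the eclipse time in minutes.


r = 7461.4640 km
T = 106.9045 min
Eclipse fraction = arcsin(R_E/r)/pi = arcsin(6371.0000/7461.4640)/pi
= arcsin(0.8538539)/pi = 0.3257408
Eclipse duration = 0.3257408 * 106.9045 = 34.8232 min

34.8232 minutes


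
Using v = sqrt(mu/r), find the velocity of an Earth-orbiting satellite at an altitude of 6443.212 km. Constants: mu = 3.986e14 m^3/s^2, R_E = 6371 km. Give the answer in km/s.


r = R_E + alt = 6371.0 + 6443.212 = 12814.2120 km = 1.2814212e+07 m
v = sqrt(mu/r) = sqrt(3.986e14 / 1.2814212e+07) = 5577.2832 m/s = 5.5773 km/s

5.5773 km/s


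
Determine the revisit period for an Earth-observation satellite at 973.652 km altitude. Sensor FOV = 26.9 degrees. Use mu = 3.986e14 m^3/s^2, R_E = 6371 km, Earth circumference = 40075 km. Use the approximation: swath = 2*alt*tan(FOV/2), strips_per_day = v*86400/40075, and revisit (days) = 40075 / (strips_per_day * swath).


swath = 2*973.652*tan(0.2347468) = 465.7094 km
v = sqrt(mu/r) = 7366.8705 m/s = 7.3669 km/s
strips/day = v*86400/40075 = 7.3669*86400/40075 = 15.8827
coverage/day = strips * swath = 15.8827 * 465.7094 = 7396.7044 km
revisit = 40075 / 7396.7044 = 5.4180 days

5.4180 days


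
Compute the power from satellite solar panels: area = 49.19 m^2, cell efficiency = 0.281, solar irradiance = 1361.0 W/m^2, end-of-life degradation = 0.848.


P = area * eta * S * degradation
P = 49.19 * 0.281 * 1361.0 * 0.848
P = 15952.8073 W

15952.8073 W


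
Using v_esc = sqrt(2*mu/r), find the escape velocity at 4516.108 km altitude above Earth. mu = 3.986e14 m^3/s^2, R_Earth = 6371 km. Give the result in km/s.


r = 6371.0 + 4516.108 = 10887.1080 km = 1.0887108e+07 m
v_esc = sqrt(2*mu/r) = sqrt(2*3.986e14 / 1.0887108e+07)
v_esc = 8557.1152 m/s = 8.5571 km/s

8.5571 km/s


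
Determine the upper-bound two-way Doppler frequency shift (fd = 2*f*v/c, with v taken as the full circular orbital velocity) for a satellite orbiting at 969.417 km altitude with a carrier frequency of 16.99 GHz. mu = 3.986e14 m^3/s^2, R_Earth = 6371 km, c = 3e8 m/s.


r = 7.340417e+06 m
v = sqrt(mu/r) = 7368.9953 m/s (worst-case radial velocity)
f = 16.99 GHz = 1.699e+10 Hz
fd = 2*f*v/c = 2*1.699e+10*7368.9953/3.0e+08
fd = 834661.5372 Hz

834661.5372 Hz


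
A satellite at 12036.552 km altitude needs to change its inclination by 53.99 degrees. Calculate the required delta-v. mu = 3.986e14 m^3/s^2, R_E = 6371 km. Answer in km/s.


r = 18407.5520 km = 1.8407552e+07 m
V = sqrt(mu/r) = 4653.4026 m/s
di = 53.99 deg = 0.9423033 rad
dV = 2*V*sin(di/2) = 2*4653.4026*sin(0.4711516)
dV = 4224.4775 m/s = 4.2245 km/s

4.2245 km/s


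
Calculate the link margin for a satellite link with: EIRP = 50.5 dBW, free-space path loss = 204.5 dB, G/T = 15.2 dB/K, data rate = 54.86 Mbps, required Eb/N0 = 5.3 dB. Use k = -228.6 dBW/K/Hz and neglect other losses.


C/N0 = EIRP - FSPL + G/T - k = 50.5 - 204.5 + 15.2 - (-228.6)
C/N0 = 89.8000 dB-Hz
R_b = 54.86 Mbps = 5.486e+07 bps -> 10*log10(R_b) = 77.3926 dB-Hz
Eb/N0 = C/N0 - 10*log10(R_b) = 89.8000 - 77.3926 = 12.4074 dB
Margin = Eb/N0 - Eb/N0_req = 12.4074 - 5.3 = 7.1074 dB (link closes)

7.1074 dB


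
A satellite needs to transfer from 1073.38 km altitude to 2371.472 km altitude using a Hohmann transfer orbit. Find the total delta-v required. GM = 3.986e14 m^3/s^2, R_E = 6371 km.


r1 = 7444.3800 km = 7.44438e+06 m
r2 = 8742.4720 km = 8.742472e+06 m
dv1 = sqrt(mu/r1)*(sqrt(2*r2/(r1+r2)) - 1) = 287.7473 m/s
dv2 = sqrt(mu/r2)*(1 - sqrt(2*r1/(r1+r2))) = 276.4049 m/s
total dv = |dv1| + |dv2| = 287.7473 + 276.4049 = 564.1522 m/s = 0.5641522 km/s

0.5642 km/s


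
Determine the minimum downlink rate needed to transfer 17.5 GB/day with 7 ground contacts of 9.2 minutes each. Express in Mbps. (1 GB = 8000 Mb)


total contact time = 7 * 9.2 * 60 = 3864.0000 s
data = 17.5 GB = 140000.0000 Mb
rate = 140000.0000 / 3864.0000 = 36.2319 Mbps

36.2319 Mbps


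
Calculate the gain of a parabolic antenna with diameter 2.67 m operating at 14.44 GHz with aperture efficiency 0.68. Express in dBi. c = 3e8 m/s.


lambda = c/f = 3e8 / 1.444e+10 = 0.02077562 m
G = eta*(pi*D/lambda)^2 = 0.68*(pi*2.67/0.02077562)^2
G = 110846.7739 (linear)
G = 10*log10(110846.7739) = 50.4472 dBi

50.4472 dBi


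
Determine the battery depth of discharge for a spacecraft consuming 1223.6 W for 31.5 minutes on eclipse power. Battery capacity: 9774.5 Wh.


E_used = P * t / 60 = 1223.6 * 31.5 / 60 = 642.3900 Wh
DOD = E_used / E_total * 100 = 642.3900 / 9774.5 * 100
DOD = 6.5721 %

6.5721 %


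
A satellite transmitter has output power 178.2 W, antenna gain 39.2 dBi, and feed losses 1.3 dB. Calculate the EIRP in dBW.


Pt = 178.2 W = 22.5091 dBW
EIRP = Pt_dBW + Gt - losses = 22.5091 + 39.2 - 1.3 = 60.4091 dBW

60.4091 dBW


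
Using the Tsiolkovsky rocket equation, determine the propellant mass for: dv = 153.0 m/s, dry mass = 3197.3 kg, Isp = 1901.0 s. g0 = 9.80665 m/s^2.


ve = Isp * g0 = 1901.0 * 9.80665 = 18642.441650 m/s
mass ratio = exp(dv/ve) = exp(153.0/18642.441650) = 1.00824085
m_prop = m_dry * (mr - 1) = 3197.3 * (1.00824085 - 1)
m_prop = 26.3485 kg

26.3485 kg


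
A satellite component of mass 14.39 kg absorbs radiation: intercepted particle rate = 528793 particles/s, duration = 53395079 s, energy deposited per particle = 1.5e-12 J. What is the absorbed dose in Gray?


Total energy deposited = rate * time * E_per
  = 528793 * 53395079 * 1.5e-12 = 42.3524 J
Dose = E_total / mass = 42.3524 / 14.39
Dose = 2.9432 Gy

2.9432 Gy


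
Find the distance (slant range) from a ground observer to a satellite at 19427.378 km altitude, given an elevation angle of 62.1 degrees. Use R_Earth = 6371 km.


h = 19427.378 km, el = 62.1 deg
d = -R_E*sin(el) + sqrt((R_E*sin(el))^2 + 2*R_E*h + h^2)
d = -6371.0000*sin(1.0838) + sqrt((6371.0000*0.8837656)^2 + 2*6371.0000*19427.378 + 19427.378^2)
d = 19995.0803 km

19995.0803 km


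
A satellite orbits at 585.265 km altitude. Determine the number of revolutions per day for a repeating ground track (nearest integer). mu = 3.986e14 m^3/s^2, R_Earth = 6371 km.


r = 6.956265e+06 m
T = 2*pi*sqrt(r^3/mu) = 5773.9816 s = 96.2330 min
revs/day = 1440 / 96.2330 = 14.9637
Rounded: 15 revolutions per day

15 revolutions per day


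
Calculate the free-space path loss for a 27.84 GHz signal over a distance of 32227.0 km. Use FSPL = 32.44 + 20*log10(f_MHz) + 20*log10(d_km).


f = 27.84 GHz = 27840.0000 MHz
d = 32227.0 km
FSPL = 32.44 + 20*log10(27840.0000) + 20*log10(32227.0)
FSPL = 32.44 + 88.8934 + 90.1644
FSPL = 211.4978 dB

211.4978 dB


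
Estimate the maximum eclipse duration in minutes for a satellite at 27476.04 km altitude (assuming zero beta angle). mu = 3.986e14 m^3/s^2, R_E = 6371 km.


r = 33847.0400 km
T = 1032.8589 min
Eclipse fraction = arcsin(R_E/r)/pi = arcsin(6371.0000/33847.0400)/pi
= arcsin(0.1882292)/pi = 0.06027477
Eclipse duration = 0.06027477 * 1032.8589 = 62.2553 min

62.2553 minutes


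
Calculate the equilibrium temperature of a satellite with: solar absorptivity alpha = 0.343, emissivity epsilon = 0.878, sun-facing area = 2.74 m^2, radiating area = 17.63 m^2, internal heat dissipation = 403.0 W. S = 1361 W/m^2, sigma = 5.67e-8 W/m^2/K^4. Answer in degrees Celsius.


Numerator = alpha*S*A_sun + Q_int = 0.343*1361*2.74 + 403.0 = 1682.0950 W
Denominator = eps*sigma*A_rad = 0.878*5.67e-8*17.63 = 8.7766724e-07 W/K^4
T^4 = 1.9165521e+09 K^4
T = 209.2330 K = -63.9170 C

-63.9170 degrees Celsius


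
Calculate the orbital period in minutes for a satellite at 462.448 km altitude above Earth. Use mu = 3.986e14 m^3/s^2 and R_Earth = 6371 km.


r = 6833.4480 km = 6.833448e+06 m
T = 2*pi*sqrt(r^3/mu) = 2*pi*sqrt(3.1909477e+20 / 3.986e14)
T = 5621.7440 s = 93.6957 min

93.6957 minutes


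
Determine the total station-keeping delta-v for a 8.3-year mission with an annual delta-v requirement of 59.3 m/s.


dV = rate * years = 59.3 * 8.3
dV = 492.1900 m/s

492.1900 m/s


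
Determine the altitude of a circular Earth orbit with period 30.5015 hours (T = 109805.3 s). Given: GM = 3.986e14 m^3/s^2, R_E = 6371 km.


T = 109805.3 s
r = (mu*T^2/(4*pi^2))^(1/3) = (3.986e14 * 109805.3^2 / (4*pi^2))^(1/3)
r = 4.9561151e+07 m = 49561.1515 km
alt = r - R_E = 49561.1515 - 6371 = 43190.1515 km

43190.1515 km


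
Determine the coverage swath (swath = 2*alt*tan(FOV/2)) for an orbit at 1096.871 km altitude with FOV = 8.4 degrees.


FOV = 8.4 deg = 0.1466077 rad
swath = 2 * alt * tan(FOV/2) = 2 * 1096.871 * tan(0.07330383)
swath = 2 * 1096.871 * 0.07343541
swath = 161.0983 km

161.0983 km


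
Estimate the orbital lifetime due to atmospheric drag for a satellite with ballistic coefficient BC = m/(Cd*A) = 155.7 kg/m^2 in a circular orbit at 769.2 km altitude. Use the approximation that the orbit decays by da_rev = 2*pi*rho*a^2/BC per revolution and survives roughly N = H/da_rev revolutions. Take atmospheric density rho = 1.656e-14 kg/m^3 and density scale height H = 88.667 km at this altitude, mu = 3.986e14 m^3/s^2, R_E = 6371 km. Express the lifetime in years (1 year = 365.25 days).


a = R_E + alt = 7140.2000 km = 7.1402e+06 m
da_rev = 2*pi*rho*a^2/BC = 2*pi*1.656e-14*(7.1402e+06)^2/155.7 = 0.0340700163 m per revolution
N = H/da_rev = 88667.0000 m / 0.0340700163 m = 2.6024936e+06 revolutions
P = 2*pi*sqrt(a^3/mu) = 6004.4991 s
lifetime = N*P = 2.6024936e+06 * 6004.4991 = 1.5626671e+10 s = 180864.2437 days
years = 180864.2437 / 365.25 = 495.1793 years

495.1793 years


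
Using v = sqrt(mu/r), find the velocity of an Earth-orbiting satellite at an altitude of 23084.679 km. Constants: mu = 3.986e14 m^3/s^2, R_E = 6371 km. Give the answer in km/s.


r = R_E + alt = 6371.0 + 23084.679 = 29455.6790 km = 2.9455679e+07 m
v = sqrt(mu/r) = sqrt(3.986e14 / 2.9455679e+07) = 3678.6132 m/s = 3.6786 km/s

3.6786 km/s


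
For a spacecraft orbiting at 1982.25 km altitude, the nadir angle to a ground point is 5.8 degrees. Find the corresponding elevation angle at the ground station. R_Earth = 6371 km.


r = R_E + alt = 8353.2500 km
Law of sines in the satellite / Earth-center / ground-point triangle:
  sin(nadir)/R_E = sin(90 + el)/r  =>  cos(el) = (r/R_E)*sin(nadir)
cos(el) = (8353.2500 / 6371.0000) * sin(5.8 deg) = 0.1324986
el = arccos(0.1324986) = 82.3860 deg
(Earth-central angle = 90 - nadir - el = 1.8140 deg)

82.3860 degrees


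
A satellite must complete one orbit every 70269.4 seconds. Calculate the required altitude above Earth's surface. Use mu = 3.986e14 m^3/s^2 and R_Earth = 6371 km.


T = 70269.4 s
r = (mu*T^2/(4*pi^2))^(1/3) = (3.986e14 * 70269.4^2 / (4*pi^2))^(1/3)
r = 3.6804706e+07 m = 36804.7057 km
alt = r - R_E = 36804.7057 - 6371 = 30433.7057 km

30433.7057 km


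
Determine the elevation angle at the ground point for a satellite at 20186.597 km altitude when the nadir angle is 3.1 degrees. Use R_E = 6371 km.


r = R_E + alt = 26557.5970 km
Law of sines in the satellite / Earth-center / ground-point triangle:
  sin(nadir)/R_E = sin(90 + el)/r  =>  cos(el) = (r/R_E)*sin(nadir)
cos(el) = (26557.5970 / 6371.0000) * sin(3.1 deg) = 0.2254282
el = arccos(0.2254282) = 76.9719 deg
(Earth-central angle = 90 - nadir - el = 9.9281 deg)

76.9719 degrees


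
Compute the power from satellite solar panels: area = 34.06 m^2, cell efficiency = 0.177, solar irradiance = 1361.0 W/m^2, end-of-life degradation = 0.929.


P = area * eta * S * degradation
P = 34.06 * 0.177 * 1361.0 * 0.929
P = 7622.4002 W

7622.4002 W


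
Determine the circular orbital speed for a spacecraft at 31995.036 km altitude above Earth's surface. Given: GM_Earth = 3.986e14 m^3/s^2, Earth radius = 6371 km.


r = R_E + alt = 6371.0 + 31995.036 = 38366.0360 km = 3.8366036e+07 m
v = sqrt(mu/r) = sqrt(3.986e14 / 3.8366036e+07) = 3223.2588 m/s = 3.2233 km/s

3.2233 km/s


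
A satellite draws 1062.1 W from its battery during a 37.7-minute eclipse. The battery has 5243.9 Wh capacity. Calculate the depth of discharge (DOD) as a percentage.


E_used = P * t / 60 = 1062.1 * 37.7 / 60 = 667.3528 Wh
DOD = E_used / E_total * 100 = 667.3528 / 5243.9 * 100
DOD = 12.7263 %

12.7263 %


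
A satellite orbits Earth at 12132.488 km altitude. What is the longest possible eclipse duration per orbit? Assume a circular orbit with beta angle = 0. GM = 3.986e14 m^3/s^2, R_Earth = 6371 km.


r = 18503.4880 km
T = 417.4845 min
Eclipse fraction = arcsin(R_E/r)/pi = arcsin(6371.0000/18503.4880)/pi
= arcsin(0.3443135)/pi = 0.1118883
Eclipse duration = 0.1118883 * 417.4845 = 46.7116 min

46.7116 minutes


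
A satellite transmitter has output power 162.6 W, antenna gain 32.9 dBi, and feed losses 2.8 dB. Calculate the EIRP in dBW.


Pt = 162.6 W = 22.1112 dBW
EIRP = Pt_dBW + Gt - losses = 22.1112 + 32.9 - 2.8 = 52.2112 dBW

52.2112 dBW


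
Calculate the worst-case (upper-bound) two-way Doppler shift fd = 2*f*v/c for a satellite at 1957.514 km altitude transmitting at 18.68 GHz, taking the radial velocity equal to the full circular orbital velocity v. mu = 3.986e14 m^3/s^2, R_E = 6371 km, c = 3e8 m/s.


r = 8.328514e+06 m
v = sqrt(mu/r) = 6918.0690 m/s (worst-case radial velocity)
f = 18.68 GHz = 1.868e+10 Hz
fd = 2*f*v/c = 2*1.868e+10*6918.0690/3.0e+08
fd = 861530.1885 Hz

861530.1885 Hz


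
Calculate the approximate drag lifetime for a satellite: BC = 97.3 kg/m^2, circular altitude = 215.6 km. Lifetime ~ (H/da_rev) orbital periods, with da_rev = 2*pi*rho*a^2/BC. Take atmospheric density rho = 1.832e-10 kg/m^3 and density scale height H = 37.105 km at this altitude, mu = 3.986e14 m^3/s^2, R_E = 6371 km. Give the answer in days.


a = R_E + alt = 6586.6000 km = 6.5866e+06 m
da_rev = 2*pi*rho*a^2/BC = 2*pi*1.832e-10*(6.5866e+06)^2/97.3 = 513.233596 m per revolution
N = H/da_rev = 37105.0000 m / 513.233596 m = 72.2965 revolutions
P = 2*pi*sqrt(a^3/mu) = 5319.8962 s
lifetime = N*P = 72.2965 * 5319.8962 = 384609.9494 s = 4.4515 days

4.4515 days


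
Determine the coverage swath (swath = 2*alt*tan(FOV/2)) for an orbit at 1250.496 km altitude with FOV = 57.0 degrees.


FOV = 57.0 deg = 0.9948377 rad
swath = 2 * alt * tan(FOV/2) = 2 * 1250.496 * tan(0.4974188)
swath = 2 * 1250.496 * 0.5429557
swath = 1357.9279 km

1357.9279 km


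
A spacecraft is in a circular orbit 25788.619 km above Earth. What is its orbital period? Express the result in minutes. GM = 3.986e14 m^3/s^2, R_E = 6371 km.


r = 32159.6190 km = 3.2159619e+07 m
T = 2*pi*sqrt(r^3/mu) = 2*pi*sqrt(3.32608e+22 / 3.986e14)
T = 57395.4630 s = 956.5910 min

956.5910 minutes


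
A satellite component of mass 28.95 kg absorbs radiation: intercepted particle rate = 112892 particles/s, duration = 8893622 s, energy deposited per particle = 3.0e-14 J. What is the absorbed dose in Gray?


Total energy deposited = rate * time * E_per
  = 112892 * 8893622 * 3.0e-14 = 0.03012056 J
Dose = E_total / mass = 0.03012056 / 28.95
Dose = 0.001040434 Gy

0.0010 Gy


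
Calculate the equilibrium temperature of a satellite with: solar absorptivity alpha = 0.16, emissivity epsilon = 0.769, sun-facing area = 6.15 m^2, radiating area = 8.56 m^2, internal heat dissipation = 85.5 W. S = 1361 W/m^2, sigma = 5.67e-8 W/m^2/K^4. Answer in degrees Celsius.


Numerator = alpha*S*A_sun + Q_int = 0.16*1361*6.15 + 85.5 = 1424.7240 W
Denominator = eps*sigma*A_rad = 0.769*5.67e-8*8.56 = 3.7323569e-07 W/K^4
T^4 = 3.8172234e+09 K^4
T = 248.5632 K = -24.5868 C

-24.5868 degrees Celsius


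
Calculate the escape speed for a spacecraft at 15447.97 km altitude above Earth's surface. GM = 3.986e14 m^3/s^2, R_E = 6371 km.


r = 6371.0 + 15447.97 = 21818.9700 km = 2.181897e+07 m
v_esc = sqrt(2*mu/r) = sqrt(2*3.986e14 / 2.181897e+07)
v_esc = 6044.5855 m/s = 6.0446 km/s

6.0446 km/s


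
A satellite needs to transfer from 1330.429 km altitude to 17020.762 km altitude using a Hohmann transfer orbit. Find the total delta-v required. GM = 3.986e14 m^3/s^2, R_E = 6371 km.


r1 = 7701.4290 km = 7.701429e+06 m
r2 = 23391.7620 km = 2.3391762e+07 m
dv1 = sqrt(mu/r1)*(sqrt(2*r2/(r1+r2)) - 1) = 1630.4282 m/s
dv2 = sqrt(mu/r2)*(1 - sqrt(2*r1/(r1+r2))) = 1222.5811 m/s
total dv = |dv1| + |dv2| = 1630.4282 + 1222.5811 = 2853.0093 m/s = 2.8530 km/s

2.8530 km/s


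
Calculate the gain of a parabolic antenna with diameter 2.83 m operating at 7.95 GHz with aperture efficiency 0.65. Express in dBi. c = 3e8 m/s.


lambda = c/f = 3e8 / 7.95e+09 = 0.03773585 m
G = eta*(pi*D/lambda)^2 = 0.65*(pi*2.83/0.03773585)^2
G = 36080.9298 (linear)
G = 10*log10(36080.9298) = 45.5728 dBi

45.5728 dBi


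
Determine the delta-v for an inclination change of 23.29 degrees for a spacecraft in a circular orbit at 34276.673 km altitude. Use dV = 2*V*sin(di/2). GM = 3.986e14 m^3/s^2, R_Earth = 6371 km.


r = 40647.6730 km = 4.0647673e+07 m
V = sqrt(mu/r) = 3131.4884 m/s
di = 23.29 deg = 0.4064872 rad
dV = 2*V*sin(di/2) = 2*3131.4884*sin(0.2032436)
dV = 1264.1644 m/s = 1.2642 km/s

1.2642 km/s


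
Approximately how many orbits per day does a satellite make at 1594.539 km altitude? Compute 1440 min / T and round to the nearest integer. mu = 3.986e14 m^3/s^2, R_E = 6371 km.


r = 7.965539e+06 m
T = 2*pi*sqrt(r^3/mu) = 7075.1227 s = 117.9187 min
revs/day = 1440 / 117.9187 = 12.2118
Rounded: 12 revolutions per day

12 revolutions per day


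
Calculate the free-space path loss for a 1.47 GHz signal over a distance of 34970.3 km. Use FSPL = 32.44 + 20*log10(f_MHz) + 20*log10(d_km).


f = 1.47 GHz = 1470.0000 MHz
d = 34970.3 km
FSPL = 32.44 + 20*log10(1470.0000) + 20*log10(34970.3)
FSPL = 32.44 + 63.3463 + 90.8740
FSPL = 186.6603 dB

186.6603 dB


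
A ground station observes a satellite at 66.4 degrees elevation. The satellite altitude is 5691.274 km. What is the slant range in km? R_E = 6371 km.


h = 5691.274 km, el = 66.4 deg
d = -R_E*sin(el) + sqrt((R_E*sin(el))^2 + 2*R_E*h + h^2)
d = -6371.0000*sin(1.1589) + sqrt((6371.0000*0.9163627)^2 + 2*6371.0000*5691.274 + 5691.274^2)
d = 5951.3727 km

5951.3727 km


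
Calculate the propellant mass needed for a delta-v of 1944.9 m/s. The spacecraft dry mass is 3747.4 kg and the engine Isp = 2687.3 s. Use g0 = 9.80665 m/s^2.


ve = Isp * g0 = 2687.3 * 9.80665 = 26353.410545 m/s
mass ratio = exp(dv/ve) = exp(1944.9/26353.410545) = 1.07659221
m_prop = m_dry * (mr - 1) = 3747.4 * (1.07659221 - 1)
m_prop = 287.0217 kg

287.0217 kg


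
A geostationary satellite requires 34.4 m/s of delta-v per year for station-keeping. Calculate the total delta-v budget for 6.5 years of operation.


dV = rate * years = 34.4 * 6.5
dV = 223.6000 m/s

223.6000 m/s


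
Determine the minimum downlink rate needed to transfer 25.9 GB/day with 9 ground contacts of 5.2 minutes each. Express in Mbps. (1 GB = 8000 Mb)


total contact time = 9 * 5.2 * 60 = 2808.0000 s
data = 25.9 GB = 207200.0000 Mb
rate = 207200.0000 / 2808.0000 = 73.7892 Mbps

73.7892 Mbps


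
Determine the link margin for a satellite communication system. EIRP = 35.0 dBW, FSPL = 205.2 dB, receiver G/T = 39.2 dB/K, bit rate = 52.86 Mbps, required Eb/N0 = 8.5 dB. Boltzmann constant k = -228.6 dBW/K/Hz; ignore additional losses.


C/N0 = EIRP - FSPL + G/T - k = 35.0 - 205.2 + 39.2 - (-228.6)
C/N0 = 97.6000 dB-Hz
R_b = 52.86 Mbps = 5.286e+07 bps -> 10*log10(R_b) = 77.2313 dB-Hz
Eb/N0 = C/N0 - 10*log10(R_b) = 97.6000 - 77.2313 = 20.3687 dB
Margin = Eb/N0 - Eb/N0_req = 20.3687 - 8.5 = 11.8687 dB (link closes)

11.8687 dB


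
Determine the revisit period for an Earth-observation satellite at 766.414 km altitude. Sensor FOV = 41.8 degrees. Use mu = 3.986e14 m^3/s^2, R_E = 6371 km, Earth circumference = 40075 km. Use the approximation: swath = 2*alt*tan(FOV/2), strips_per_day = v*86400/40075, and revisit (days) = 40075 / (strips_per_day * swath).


swath = 2*766.414*tan(0.3647738) = 585.3301 km
v = sqrt(mu/r) = 7473.0554 m/s = 7.4731 km/s
strips/day = v*86400/40075 = 7.4731*86400/40075 = 16.1116
coverage/day = strips * swath = 16.1116 * 585.3301 = 9430.5988 km
revisit = 40075 / 9430.5988 = 4.2495 days

4.2495 days


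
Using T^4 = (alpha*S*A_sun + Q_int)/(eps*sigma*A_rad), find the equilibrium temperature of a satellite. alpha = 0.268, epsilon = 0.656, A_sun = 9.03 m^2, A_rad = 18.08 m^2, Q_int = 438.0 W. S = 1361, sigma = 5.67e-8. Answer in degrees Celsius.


Numerator = alpha*S*A_sun + Q_int = 0.268*1361*9.03 + 438.0 = 3731.6744 W
Denominator = eps*sigma*A_rad = 0.656*5.67e-8*18.08 = 6.7248922e-07 W/K^4
T^4 = 5.5490473e+09 K^4
T = 272.9321 K = -0.2179069 C

-0.2179 degrees Celsius


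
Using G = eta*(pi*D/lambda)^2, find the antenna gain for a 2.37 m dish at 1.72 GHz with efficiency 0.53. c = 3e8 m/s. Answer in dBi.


lambda = c/f = 3e8 / 1.72e+09 = 0.1744186 m
G = eta*(pi*D/lambda)^2 = 0.53*(pi*2.37/0.1744186)^2
G = 965.7989 (linear)
G = 10*log10(965.7989) = 29.8489 dBi

29.8489 dBi


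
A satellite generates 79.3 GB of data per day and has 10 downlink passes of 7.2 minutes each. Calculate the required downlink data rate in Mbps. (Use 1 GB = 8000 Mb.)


total contact time = 10 * 7.2 * 60 = 4320.0000 s
data = 79.3 GB = 634400.0000 Mb
rate = 634400.0000 / 4320.0000 = 146.8519 Mbps

146.8519 Mbps


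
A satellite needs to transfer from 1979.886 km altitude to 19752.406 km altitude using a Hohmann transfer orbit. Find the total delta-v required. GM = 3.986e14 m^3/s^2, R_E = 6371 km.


r1 = 8350.8860 km = 8.350886e+06 m
r2 = 26123.4060 km = 2.6123406e+07 m
dv1 = sqrt(mu/r1)*(sqrt(2*r2/(r1+r2)) - 1) = 1596.4052 m/s
dv2 = sqrt(mu/r2)*(1 - sqrt(2*r1/(r1+r2))) = 1187.3303 m/s
total dv = |dv1| + |dv2| = 1596.4052 + 1187.3303 = 2783.7355 m/s = 2.7837 km/s

2.7837 km/s


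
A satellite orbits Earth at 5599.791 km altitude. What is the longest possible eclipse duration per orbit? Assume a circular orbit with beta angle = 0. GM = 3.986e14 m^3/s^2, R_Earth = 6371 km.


r = 11970.7910 km
T = 217.2422 min
Eclipse fraction = arcsin(R_E/r)/pi = arcsin(6371.0000/11970.7910)/pi
= arcsin(0.5322121)/pi = 0.1786391
Eclipse duration = 0.1786391 * 217.2422 = 38.8080 min

38.8080 minutes


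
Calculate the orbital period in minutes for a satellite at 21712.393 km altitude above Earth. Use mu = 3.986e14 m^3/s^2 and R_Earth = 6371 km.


r = 28083.3930 km = 2.8083393e+07 m
T = 2*pi*sqrt(r^3/mu) = 2*pi*sqrt(2.2148725e+22 / 3.986e14)
T = 46836.6244 s = 780.6104 min

780.6104 minutes


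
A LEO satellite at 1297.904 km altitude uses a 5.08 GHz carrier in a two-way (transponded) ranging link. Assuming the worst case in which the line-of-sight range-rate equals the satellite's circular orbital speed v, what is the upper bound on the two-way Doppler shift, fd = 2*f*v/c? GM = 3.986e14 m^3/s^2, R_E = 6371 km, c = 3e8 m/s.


r = 7.668904e+06 m
v = sqrt(mu/r) = 7209.4477 m/s (worst-case radial velocity)
f = 5.08 GHz = 5.08e+09 Hz
fd = 2*f*v/c = 2*5.08e+09*7209.4477/3.0e+08
fd = 244159.9626 Hz

244159.9626 Hz


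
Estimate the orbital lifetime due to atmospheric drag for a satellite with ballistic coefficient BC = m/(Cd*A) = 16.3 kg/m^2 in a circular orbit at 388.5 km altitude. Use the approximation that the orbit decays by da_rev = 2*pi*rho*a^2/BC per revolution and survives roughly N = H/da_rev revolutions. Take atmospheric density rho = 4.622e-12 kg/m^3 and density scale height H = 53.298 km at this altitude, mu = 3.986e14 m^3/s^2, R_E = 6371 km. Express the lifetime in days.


a = R_E + alt = 6759.5000 km = 6.7595e+06 m
da_rev = 2*pi*rho*a^2/BC = 2*pi*4.622e-12*(6.7595e+06)^2/16.3 = 81.405050 m per revolution
N = H/da_rev = 53298.0000 m / 81.405050 m = 654.7260 revolutions
P = 2*pi*sqrt(a^3/mu) = 5530.7379 s
lifetime = N*P = 654.7260 * 5530.7379 = 3.6211177e+06 s = 41.9111 days

41.9111 days


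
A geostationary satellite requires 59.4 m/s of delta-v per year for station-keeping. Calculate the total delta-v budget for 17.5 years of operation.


dV = rate * years = 59.4 * 17.5
dV = 1039.5000 m/s

1039.5000 m/s


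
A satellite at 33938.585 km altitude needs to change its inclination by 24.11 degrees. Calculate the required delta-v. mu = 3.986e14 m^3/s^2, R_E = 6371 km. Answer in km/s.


r = 40309.5850 km = 4.0309585e+07 m
V = sqrt(mu/r) = 3144.5933 m/s
di = 24.11 deg = 0.4207989 rad
dV = 2*V*sin(di/2) = 2*3144.5933*sin(0.2103994)
dV = 1313.5001 m/s = 1.3135 km/s

1.3135 km/s


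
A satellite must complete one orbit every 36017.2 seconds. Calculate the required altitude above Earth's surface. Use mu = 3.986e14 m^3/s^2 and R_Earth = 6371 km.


T = 36017.2 s
r = (mu*T^2/(4*pi^2))^(1/3) = (3.986e14 * 36017.2^2 / (4*pi^2))^(1/3)
r = 2.3572148e+07 m = 23572.1475 km
alt = r - R_E = 23572.1475 - 6371 = 17201.1475 km

17201.1475 km


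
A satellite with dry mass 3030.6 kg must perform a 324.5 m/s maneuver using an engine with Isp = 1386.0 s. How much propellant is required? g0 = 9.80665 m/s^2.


ve = Isp * g0 = 1386.0 * 9.80665 = 13592.016900 m/s
mass ratio = exp(dv/ve) = exp(324.5/13592.016900) = 1.02416158
m_prop = m_dry * (mr - 1) = 3030.6 * (1.02416158 - 1)
m_prop = 73.2241 kg

73.2241 kg


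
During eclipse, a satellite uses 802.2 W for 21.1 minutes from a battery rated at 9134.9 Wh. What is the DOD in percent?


E_used = P * t / 60 = 802.2 * 21.1 / 60 = 282.1070 Wh
DOD = E_used / E_total * 100 = 282.1070 / 9134.9 * 100
DOD = 3.0882 %

3.0882 %


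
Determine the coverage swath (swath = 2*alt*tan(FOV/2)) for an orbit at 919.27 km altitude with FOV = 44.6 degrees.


FOV = 44.6 deg = 0.7784168 rad
swath = 2 * alt * tan(FOV/2) = 2 * 919.27 * tan(0.3892084)
swath = 2 * 919.27 * 0.4101299
swath = 754.0402 km

754.0402 km


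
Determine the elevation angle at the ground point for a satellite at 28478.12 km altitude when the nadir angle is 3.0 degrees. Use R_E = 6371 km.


r = R_E + alt = 34849.1200 km
Law of sines in the satellite / Earth-center / ground-point triangle:
  sin(nadir)/R_E = sin(90 + el)/r  =>  cos(el) = (r/R_E)*sin(nadir)
cos(el) = (34849.1200 / 6371.0000) * sin(3.0 deg) = 0.2862756
el = arccos(0.2862756) = 73.3649 deg
(Earth-central angle = 90 - nadir - el = 13.6351 deg)

73.3649 degrees


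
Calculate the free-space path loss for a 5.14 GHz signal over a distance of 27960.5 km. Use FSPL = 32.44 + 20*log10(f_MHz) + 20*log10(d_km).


f = 5.14 GHz = 5140.0000 MHz
d = 27960.5 km
FSPL = 32.44 + 20*log10(5140.0000) + 20*log10(27960.5)
FSPL = 32.44 + 74.2193 + 88.9309
FSPL = 195.5902 dB

195.5902 dB


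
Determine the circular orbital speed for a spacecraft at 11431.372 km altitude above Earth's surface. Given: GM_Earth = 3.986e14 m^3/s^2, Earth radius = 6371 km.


r = R_E + alt = 6371.0 + 11431.372 = 17802.3720 km = 1.7802372e+07 m
v = sqrt(mu/r) = sqrt(3.986e14 / 1.7802372e+07) = 4731.8363 m/s = 4.7318 km/s

4.7318 km/s


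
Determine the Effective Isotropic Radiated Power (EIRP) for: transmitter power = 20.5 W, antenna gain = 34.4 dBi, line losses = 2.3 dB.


Pt = 20.5 W = 13.1175 dBW
EIRP = Pt_dBW + Gt - losses = 13.1175 + 34.4 - 2.3 = 45.2175 dBW

45.2175 dBW


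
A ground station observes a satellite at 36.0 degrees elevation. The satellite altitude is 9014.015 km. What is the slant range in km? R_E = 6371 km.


h = 9014.015 km, el = 36.0 deg
d = -R_E*sin(el) + sqrt((R_E*sin(el))^2 + 2*R_E*h + h^2)
d = -6371.0000*sin(0.6283185) + sqrt((6371.0000*0.5877853)^2 + 2*6371.0000*9014.015 + 9014.015^2)
d = 10751.1652 km

10751.1652 km


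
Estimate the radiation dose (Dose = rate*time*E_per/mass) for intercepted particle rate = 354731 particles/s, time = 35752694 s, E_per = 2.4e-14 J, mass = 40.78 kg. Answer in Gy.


Total energy deposited = rate * time * E_per
  = 354731 * 35752694 * 2.4e-14 = 0.3043821 J
Dose = E_total / mass = 0.3043821 / 40.78
Dose = 0.007464005 Gy

0.0075 Gy


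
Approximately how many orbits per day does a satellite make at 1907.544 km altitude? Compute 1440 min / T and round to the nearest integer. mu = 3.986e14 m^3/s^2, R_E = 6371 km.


r = 8.278544e+06 m
T = 2*pi*sqrt(r^3/mu) = 7496.2172 s = 124.9370 min
revs/day = 1440 / 124.9370 = 11.5258
Rounded: 12 revolutions per day

12 revolutions per day


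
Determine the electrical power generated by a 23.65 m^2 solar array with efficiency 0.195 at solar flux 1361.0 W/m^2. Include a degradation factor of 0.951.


P = area * eta * S * degradation
P = 23.65 * 0.195 * 1361.0 * 0.951
P = 5969.0388 W

5969.0388 W


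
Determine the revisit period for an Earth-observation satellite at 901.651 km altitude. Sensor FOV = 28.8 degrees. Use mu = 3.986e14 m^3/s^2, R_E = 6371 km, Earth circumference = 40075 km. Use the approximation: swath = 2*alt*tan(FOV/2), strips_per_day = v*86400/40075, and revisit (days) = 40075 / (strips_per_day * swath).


swath = 2*901.651*tan(0.2513274) = 463.0093 km
v = sqrt(mu/r) = 7403.2476 m/s = 7.4032 km/s
strips/day = v*86400/40075 = 7.4032*86400/40075 = 15.9611
coverage/day = strips * swath = 15.9611 * 463.0093 = 7390.1314 km
revisit = 40075 / 7390.1314 = 5.4228 days

5.4228 days


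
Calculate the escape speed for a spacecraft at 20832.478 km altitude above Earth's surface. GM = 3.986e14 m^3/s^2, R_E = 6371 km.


r = 6371.0 + 20832.478 = 27203.4780 km = 2.7203478e+07 m
v_esc = sqrt(2*mu/r) = sqrt(2*3.986e14 / 2.7203478e+07)
v_esc = 5413.4163 m/s = 5.4134 km/s

5.4134 km/s


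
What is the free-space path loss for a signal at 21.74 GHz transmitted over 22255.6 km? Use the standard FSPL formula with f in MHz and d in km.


f = 21.74 GHz = 21740.0000 MHz
d = 22255.6 km
FSPL = 32.44 + 20*log10(21740.0000) + 20*log10(22255.6)
FSPL = 32.44 + 86.7452 + 86.9488
FSPL = 206.1340 dB

206.1340 dB


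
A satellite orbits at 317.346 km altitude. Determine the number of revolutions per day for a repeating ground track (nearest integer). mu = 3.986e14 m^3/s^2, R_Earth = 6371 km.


r = 6.688346e+06 m
T = 2*pi*sqrt(r^3/mu) = 5443.6390 s = 90.7273 min
revs/day = 1440 / 90.7273 = 15.8717
Rounded: 16 revolutions per day

16 revolutions per day


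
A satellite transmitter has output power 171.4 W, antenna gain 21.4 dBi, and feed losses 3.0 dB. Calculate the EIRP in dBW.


Pt = 171.4 W = 22.3401 dBW
EIRP = Pt_dBW + Gt - losses = 22.3401 + 21.4 - 3.0 = 40.7401 dBW

40.7401 dBW


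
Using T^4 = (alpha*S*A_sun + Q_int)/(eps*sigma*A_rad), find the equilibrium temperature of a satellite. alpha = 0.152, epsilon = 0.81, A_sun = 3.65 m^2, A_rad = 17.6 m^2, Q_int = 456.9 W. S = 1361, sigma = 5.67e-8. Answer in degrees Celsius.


Numerator = alpha*S*A_sun + Q_int = 0.152*1361*3.65 + 456.9 = 1211.9828 W
Denominator = eps*sigma*A_rad = 0.81*5.67e-8*17.6 = 8.083152e-07 W/K^4
T^4 = 1.4993938e+09 K^4
T = 196.7791 K = -76.3709 C

-76.3709 degrees Celsius


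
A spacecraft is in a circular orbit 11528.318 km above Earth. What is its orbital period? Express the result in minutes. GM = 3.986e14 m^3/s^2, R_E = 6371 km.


r = 17899.3180 km = 1.7899318e+07 m
T = 2*pi*sqrt(r^3/mu) = 2*pi*sqrt(5.7346835e+21 / 3.986e14)
T = 23832.2994 s = 397.2050 min

397.2050 minutes


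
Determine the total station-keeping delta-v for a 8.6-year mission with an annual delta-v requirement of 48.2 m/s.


dV = rate * years = 48.2 * 8.6
dV = 414.5200 m/s

414.5200 m/s


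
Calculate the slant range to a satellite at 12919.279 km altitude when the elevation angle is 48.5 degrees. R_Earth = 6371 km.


h = 12919.279 km, el = 48.5 deg
d = -R_E*sin(el) + sqrt((R_E*sin(el))^2 + 2*R_E*h + h^2)
d = -6371.0000*sin(0.8464847) + sqrt((6371.0000*0.7489557)^2 + 2*6371.0000*12919.279 + 12919.279^2)
d = 14051.0852 km

14051.0852 km


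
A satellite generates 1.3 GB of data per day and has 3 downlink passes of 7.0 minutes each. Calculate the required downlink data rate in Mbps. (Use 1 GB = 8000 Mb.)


total contact time = 3 * 7.0 * 60 = 1260.0000 s
data = 1.3 GB = 10400.0000 Mb
rate = 10400.0000 / 1260.0000 = 8.2540 Mbps

8.2540 Mbps


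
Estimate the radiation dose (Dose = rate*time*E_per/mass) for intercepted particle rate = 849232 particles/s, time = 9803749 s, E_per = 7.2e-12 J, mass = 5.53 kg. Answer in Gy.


Total energy deposited = rate * time * E_per
  = 849232 * 9803749 * 7.2e-12 = 59.9447 J
Dose = E_total / mass = 59.9447 / 5.53
Dose = 10.8399 Gy

10.8399 Gy


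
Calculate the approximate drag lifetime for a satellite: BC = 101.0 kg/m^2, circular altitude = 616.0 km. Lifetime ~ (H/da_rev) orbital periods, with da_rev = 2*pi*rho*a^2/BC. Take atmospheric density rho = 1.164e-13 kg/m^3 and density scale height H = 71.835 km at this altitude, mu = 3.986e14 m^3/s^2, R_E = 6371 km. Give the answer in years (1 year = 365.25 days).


a = R_E + alt = 6987.0000 km = 6.987e+06 m
da_rev = 2*pi*rho*a^2/BC = 2*pi*1.164e-13*(6.987e+06)^2/101.0 = 0.353502884 m per revolution
N = H/da_rev = 71835.0000 m / 0.353502884 m = 203209.0917 revolutions
P = 2*pi*sqrt(a^3/mu) = 5812.2908 s
lifetime = N*P = 203209.0917 * 5812.2908 = 1.1811103e+09 s = 13670.2585 days
years = 13670.2585 / 365.25 = 37.4271 years

37.4271 years


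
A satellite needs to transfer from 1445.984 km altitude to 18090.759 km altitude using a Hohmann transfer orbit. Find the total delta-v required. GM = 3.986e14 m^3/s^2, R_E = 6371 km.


r1 = 7816.9840 km = 7.816984e+06 m
r2 = 24461.7590 km = 2.4461759e+07 m
dv1 = sqrt(mu/r1)*(sqrt(2*r2/(r1+r2)) - 1) = 1650.3929 m/s
dv2 = sqrt(mu/r2)*(1 - sqrt(2*r1/(r1+r2))) = 1227.3652 m/s
total dv = |dv1| + |dv2| = 1650.3929 + 1227.3652 = 2877.7580 m/s = 2.8778 km/s

2.8778 km/s


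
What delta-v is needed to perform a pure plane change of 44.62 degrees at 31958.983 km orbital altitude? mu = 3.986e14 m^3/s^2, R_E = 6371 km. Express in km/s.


r = 38329.9830 km = 3.8329983e+07 m
V = sqrt(mu/r) = 3224.7744 m/s
di = 44.62 deg = 0.7787659 rad
dV = 2*V*sin(di/2) = 2*3224.7744*sin(0.389383)
dV = 2448.3624 m/s = 2.4484 km/s

2.4484 km/s


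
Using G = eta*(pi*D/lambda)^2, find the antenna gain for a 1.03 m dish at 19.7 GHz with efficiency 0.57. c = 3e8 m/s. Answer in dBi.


lambda = c/f = 3e8 / 1.97e+10 = 0.01522843 m
G = eta*(pi*D/lambda)^2 = 0.57*(pi*1.03/0.01522843)^2
G = 25735.8782 (linear)
G = 10*log10(25735.8782) = 44.1054 dBi

44.1054 dBi


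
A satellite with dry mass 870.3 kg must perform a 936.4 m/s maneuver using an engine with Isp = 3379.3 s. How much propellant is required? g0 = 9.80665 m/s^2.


ve = Isp * g0 = 3379.3 * 9.80665 = 33139.612345 m/s
mass ratio = exp(dv/ve) = exp(936.4/33139.612345) = 1.02865921
m_prop = m_dry * (mr - 1) = 870.3 * (1.02865921 - 1)
m_prop = 24.9421 kg

24.9421 kg


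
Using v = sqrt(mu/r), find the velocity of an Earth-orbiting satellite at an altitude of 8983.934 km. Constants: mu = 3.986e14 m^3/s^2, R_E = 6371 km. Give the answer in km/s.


r = R_E + alt = 6371.0 + 8983.934 = 15354.9340 km = 1.5354934e+07 m
v = sqrt(mu/r) = sqrt(3.986e14 / 1.5354934e+07) = 5095.0057 m/s = 5.0950 km/s

5.0950 km/s


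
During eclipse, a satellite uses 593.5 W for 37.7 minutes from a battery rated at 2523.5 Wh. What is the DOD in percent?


E_used = P * t / 60 = 593.5 * 37.7 / 60 = 372.9158 Wh
DOD = E_used / E_total * 100 = 372.9158 / 2523.5 * 100
DOD = 14.7777 %

14.7777 %


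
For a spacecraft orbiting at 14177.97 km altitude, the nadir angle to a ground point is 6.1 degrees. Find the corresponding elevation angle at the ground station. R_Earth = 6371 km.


r = R_E + alt = 20548.9700 km
Law of sines in the satellite / Earth-center / ground-point triangle:
  sin(nadir)/R_E = sin(90 + el)/r  =>  cos(el) = (r/R_E)*sin(nadir)
cos(el) = (20548.9700 / 6371.0000) * sin(6.1 deg) = 0.3427432
el = arccos(0.3427432) = 69.9559 deg
(Earth-central angle = 90 - nadir - el = 13.9441 deg)

69.9559 degrees


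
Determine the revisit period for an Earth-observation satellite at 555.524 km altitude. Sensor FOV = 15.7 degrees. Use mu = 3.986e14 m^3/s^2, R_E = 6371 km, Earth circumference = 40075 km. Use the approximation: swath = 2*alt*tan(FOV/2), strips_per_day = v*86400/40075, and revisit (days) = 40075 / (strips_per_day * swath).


swath = 2*555.524*tan(0.1370083) = 153.1825 km
v = sqrt(mu/r) = 7585.9675 m/s = 7.5860 km/s
strips/day = v*86400/40075 = 7.5860*86400/40075 = 16.3550
coverage/day = strips * swath = 16.3550 * 153.1825 = 2505.3039 km
revisit = 40075 / 2505.3039 = 15.9961 days

15.9961 days


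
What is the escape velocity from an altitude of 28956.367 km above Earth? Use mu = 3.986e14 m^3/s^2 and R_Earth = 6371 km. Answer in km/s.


r = 6371.0 + 28956.367 = 35327.3670 km = 3.5327367e+07 m
v_esc = sqrt(2*mu/r) = sqrt(2*3.986e14 / 3.5327367e+07)
v_esc = 4750.3763 m/s = 4.7504 km/s

4.7504 km/s


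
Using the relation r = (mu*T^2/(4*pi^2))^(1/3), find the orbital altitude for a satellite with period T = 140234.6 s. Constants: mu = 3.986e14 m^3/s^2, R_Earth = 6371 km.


T = 140234.6 s
r = (mu*T^2/(4*pi^2))^(1/3) = (3.986e14 * 140234.6^2 / (4*pi^2))^(1/3)
r = 5.8339491e+07 m = 58339.4915 km
alt = r - R_E = 58339.4915 - 6371 = 51968.4915 km

51968.4915 km


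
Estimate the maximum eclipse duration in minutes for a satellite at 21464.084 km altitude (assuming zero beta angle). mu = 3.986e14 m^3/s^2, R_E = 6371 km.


r = 27835.0840 km
T = 770.2803 min
Eclipse fraction = arcsin(R_E/r)/pi = arcsin(6371.0000/27835.0840)/pi
= arcsin(0.2288838)/pi = 0.07350759
Eclipse duration = 0.07350759 * 770.2803 = 56.6214 min

56.6214 minutes


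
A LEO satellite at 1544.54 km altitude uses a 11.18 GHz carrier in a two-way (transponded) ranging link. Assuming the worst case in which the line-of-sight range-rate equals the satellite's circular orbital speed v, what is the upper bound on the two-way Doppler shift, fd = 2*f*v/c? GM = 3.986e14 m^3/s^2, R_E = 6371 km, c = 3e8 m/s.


r = 7.91554e+06 m
v = sqrt(mu/r) = 7096.2413 m/s (worst-case radial velocity)
f = 11.18 GHz = 1.118e+10 Hz
fd = 2*f*v/c = 2*1.118e+10*7096.2413/3.0e+08
fd = 528906.5163 Hz

528906.5163 Hz


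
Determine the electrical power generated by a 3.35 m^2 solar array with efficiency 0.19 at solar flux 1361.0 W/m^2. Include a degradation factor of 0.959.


P = area * eta * S * degradation
P = 3.35 * 0.19 * 1361.0 * 0.959
P = 830.7592 W

830.7592 W


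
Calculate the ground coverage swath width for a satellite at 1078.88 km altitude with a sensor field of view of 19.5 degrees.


FOV = 19.5 deg = 0.3403392 rad
swath = 2 * alt * tan(FOV/2) = 2 * 1078.88 * tan(0.1701696)
swath = 2 * 1078.88 * 0.1718314
swath = 370.7710 km

370.7710 km


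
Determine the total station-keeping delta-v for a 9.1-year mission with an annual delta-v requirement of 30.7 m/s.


dV = rate * years = 30.7 * 9.1
dV = 279.3700 m/s

279.3700 m/s
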